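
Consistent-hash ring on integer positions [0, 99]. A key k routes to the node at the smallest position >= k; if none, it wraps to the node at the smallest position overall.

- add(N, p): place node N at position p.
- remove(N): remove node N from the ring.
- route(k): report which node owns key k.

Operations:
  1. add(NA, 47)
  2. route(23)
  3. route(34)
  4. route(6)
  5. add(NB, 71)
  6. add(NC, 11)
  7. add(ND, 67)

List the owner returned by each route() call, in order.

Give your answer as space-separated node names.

Op 1: add NA@47 -> ring=[47:NA]
Op 2: route key 23: smallest pos >= 23 is 47 -> NA
Op 3: route key 34: smallest pos >= 34 is 47 -> NA
Op 4: route key 6: smallest pos >= 6 is 47 -> NA
Op 5: add NB@71 -> ring=[47:NA,71:NB]
Op 6: add NC@11 -> ring=[11:NC,47:NA,71:NB]
Op 7: add ND@67 -> ring=[11:NC,47:NA,67:ND,71:NB]

Answer: NA NA NA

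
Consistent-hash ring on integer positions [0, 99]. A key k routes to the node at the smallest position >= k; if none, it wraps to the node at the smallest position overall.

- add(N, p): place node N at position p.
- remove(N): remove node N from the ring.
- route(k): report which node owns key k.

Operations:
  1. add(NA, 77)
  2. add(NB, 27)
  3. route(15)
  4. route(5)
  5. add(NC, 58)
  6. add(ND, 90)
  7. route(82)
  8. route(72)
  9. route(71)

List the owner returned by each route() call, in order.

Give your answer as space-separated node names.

Answer: NB NB ND NA NA

Derivation:
Op 1: add NA@77 -> ring=[77:NA]
Op 2: add NB@27 -> ring=[27:NB,77:NA]
Op 3: route key 15: smallest pos >= 15 is 27 -> NB
Op 4: route key 5: smallest pos >= 5 is 27 -> NB
Op 5: add NC@58 -> ring=[27:NB,58:NC,77:NA]
Op 6: add ND@90 -> ring=[27:NB,58:NC,77:NA,90:ND]
Op 7: route key 82: smallest pos >= 82 is 90 -> ND
Op 8: route key 72: smallest pos >= 72 is 77 -> NA
Op 9: route key 71: smallest pos >= 71 is 77 -> NA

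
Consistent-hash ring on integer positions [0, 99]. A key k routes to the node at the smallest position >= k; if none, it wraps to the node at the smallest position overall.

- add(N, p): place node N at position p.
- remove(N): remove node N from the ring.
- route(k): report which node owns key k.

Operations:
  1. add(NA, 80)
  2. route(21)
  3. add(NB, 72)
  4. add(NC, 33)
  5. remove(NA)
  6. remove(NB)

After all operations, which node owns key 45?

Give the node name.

Op 1: add NA@80 -> ring=[80:NA]
Op 2: route key 21: smallest pos >= 21 is 80 -> NA
Op 3: add NB@72 -> ring=[72:NB,80:NA]
Op 4: add NC@33 -> ring=[33:NC,72:NB,80:NA]
Op 5: remove NA -> ring=[33:NC,72:NB]
Op 6: remove NB -> ring=[33:NC]
Final route key 45: none >= 45, wrap to smallest pos 33 -> NC

Answer: NC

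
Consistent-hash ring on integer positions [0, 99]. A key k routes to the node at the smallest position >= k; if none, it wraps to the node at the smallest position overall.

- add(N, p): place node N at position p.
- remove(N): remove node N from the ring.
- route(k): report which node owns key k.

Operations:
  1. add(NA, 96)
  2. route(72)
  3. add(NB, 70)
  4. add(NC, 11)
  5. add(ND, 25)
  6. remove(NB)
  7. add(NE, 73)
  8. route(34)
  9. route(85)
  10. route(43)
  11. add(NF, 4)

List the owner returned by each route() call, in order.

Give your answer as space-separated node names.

Op 1: add NA@96 -> ring=[96:NA]
Op 2: route key 72: smallest pos >= 72 is 96 -> NA
Op 3: add NB@70 -> ring=[70:NB,96:NA]
Op 4: add NC@11 -> ring=[11:NC,70:NB,96:NA]
Op 5: add ND@25 -> ring=[11:NC,25:ND,70:NB,96:NA]
Op 6: remove NB -> ring=[11:NC,25:ND,96:NA]
Op 7: add NE@73 -> ring=[11:NC,25:ND,73:NE,96:NA]
Op 8: route key 34: smallest pos >= 34 is 73 -> NE
Op 9: route key 85: smallest pos >= 85 is 96 -> NA
Op 10: route key 43: smallest pos >= 43 is 73 -> NE
Op 11: add NF@4 -> ring=[4:NF,11:NC,25:ND,73:NE,96:NA]

Answer: NA NE NA NE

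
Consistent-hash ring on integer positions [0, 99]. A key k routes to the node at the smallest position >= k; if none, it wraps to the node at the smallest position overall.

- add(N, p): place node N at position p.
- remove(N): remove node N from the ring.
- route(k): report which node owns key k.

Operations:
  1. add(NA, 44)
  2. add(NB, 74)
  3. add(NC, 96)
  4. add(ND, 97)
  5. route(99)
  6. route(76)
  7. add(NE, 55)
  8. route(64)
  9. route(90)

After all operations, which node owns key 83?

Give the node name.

Answer: NC

Derivation:
Op 1: add NA@44 -> ring=[44:NA]
Op 2: add NB@74 -> ring=[44:NA,74:NB]
Op 3: add NC@96 -> ring=[44:NA,74:NB,96:NC]
Op 4: add ND@97 -> ring=[44:NA,74:NB,96:NC,97:ND]
Op 5: route key 99: none >= 99, wrap to smallest pos 44 -> NA
Op 6: route key 76: smallest pos >= 76 is 96 -> NC
Op 7: add NE@55 -> ring=[44:NA,55:NE,74:NB,96:NC,97:ND]
Op 8: route key 64: smallest pos >= 64 is 74 -> NB
Op 9: route key 90: smallest pos >= 90 is 96 -> NC
Final route key 83: smallest pos >= 83 is 96 -> NC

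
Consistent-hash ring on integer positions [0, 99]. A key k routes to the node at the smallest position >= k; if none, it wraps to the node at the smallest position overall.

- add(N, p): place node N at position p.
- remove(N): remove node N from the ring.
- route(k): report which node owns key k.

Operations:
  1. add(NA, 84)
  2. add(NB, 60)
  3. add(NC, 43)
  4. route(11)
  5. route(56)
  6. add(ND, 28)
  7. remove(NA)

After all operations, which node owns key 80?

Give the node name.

Op 1: add NA@84 -> ring=[84:NA]
Op 2: add NB@60 -> ring=[60:NB,84:NA]
Op 3: add NC@43 -> ring=[43:NC,60:NB,84:NA]
Op 4: route key 11: smallest pos >= 11 is 43 -> NC
Op 5: route key 56: smallest pos >= 56 is 60 -> NB
Op 6: add ND@28 -> ring=[28:ND,43:NC,60:NB,84:NA]
Op 7: remove NA -> ring=[28:ND,43:NC,60:NB]
Final route key 80: none >= 80, wrap to smallest pos 28 -> ND

Answer: ND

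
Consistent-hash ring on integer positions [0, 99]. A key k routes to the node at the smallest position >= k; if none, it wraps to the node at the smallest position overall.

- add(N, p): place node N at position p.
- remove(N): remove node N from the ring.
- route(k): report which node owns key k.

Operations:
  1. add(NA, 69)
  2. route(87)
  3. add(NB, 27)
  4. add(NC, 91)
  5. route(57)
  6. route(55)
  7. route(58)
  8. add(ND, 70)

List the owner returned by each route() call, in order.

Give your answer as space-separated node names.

Answer: NA NA NA NA

Derivation:
Op 1: add NA@69 -> ring=[69:NA]
Op 2: route key 87: none >= 87, wrap to smallest pos 69 -> NA
Op 3: add NB@27 -> ring=[27:NB,69:NA]
Op 4: add NC@91 -> ring=[27:NB,69:NA,91:NC]
Op 5: route key 57: smallest pos >= 57 is 69 -> NA
Op 6: route key 55: smallest pos >= 55 is 69 -> NA
Op 7: route key 58: smallest pos >= 58 is 69 -> NA
Op 8: add ND@70 -> ring=[27:NB,69:NA,70:ND,91:NC]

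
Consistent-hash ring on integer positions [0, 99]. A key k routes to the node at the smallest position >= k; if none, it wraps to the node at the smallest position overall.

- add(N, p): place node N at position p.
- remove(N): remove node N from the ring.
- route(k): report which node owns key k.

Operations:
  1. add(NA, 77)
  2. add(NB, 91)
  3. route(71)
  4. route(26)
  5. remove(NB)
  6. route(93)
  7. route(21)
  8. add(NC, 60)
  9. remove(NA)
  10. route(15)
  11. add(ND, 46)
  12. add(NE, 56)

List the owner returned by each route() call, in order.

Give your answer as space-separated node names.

Op 1: add NA@77 -> ring=[77:NA]
Op 2: add NB@91 -> ring=[77:NA,91:NB]
Op 3: route key 71: smallest pos >= 71 is 77 -> NA
Op 4: route key 26: smallest pos >= 26 is 77 -> NA
Op 5: remove NB -> ring=[77:NA]
Op 6: route key 93: none >= 93, wrap to smallest pos 77 -> NA
Op 7: route key 21: smallest pos >= 21 is 77 -> NA
Op 8: add NC@60 -> ring=[60:NC,77:NA]
Op 9: remove NA -> ring=[60:NC]
Op 10: route key 15: smallest pos >= 15 is 60 -> NC
Op 11: add ND@46 -> ring=[46:ND,60:NC]
Op 12: add NE@56 -> ring=[46:ND,56:NE,60:NC]

Answer: NA NA NA NA NC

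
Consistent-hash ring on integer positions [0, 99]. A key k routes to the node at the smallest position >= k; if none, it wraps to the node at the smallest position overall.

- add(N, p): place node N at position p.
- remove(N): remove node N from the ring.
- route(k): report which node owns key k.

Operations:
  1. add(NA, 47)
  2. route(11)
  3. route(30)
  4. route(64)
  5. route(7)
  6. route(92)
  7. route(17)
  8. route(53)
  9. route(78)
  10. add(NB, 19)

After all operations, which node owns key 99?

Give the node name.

Op 1: add NA@47 -> ring=[47:NA]
Op 2: route key 11: smallest pos >= 11 is 47 -> NA
Op 3: route key 30: smallest pos >= 30 is 47 -> NA
Op 4: route key 64: none >= 64, wrap to smallest pos 47 -> NA
Op 5: route key 7: smallest pos >= 7 is 47 -> NA
Op 6: route key 92: none >= 92, wrap to smallest pos 47 -> NA
Op 7: route key 17: smallest pos >= 17 is 47 -> NA
Op 8: route key 53: none >= 53, wrap to smallest pos 47 -> NA
Op 9: route key 78: none >= 78, wrap to smallest pos 47 -> NA
Op 10: add NB@19 -> ring=[19:NB,47:NA]
Final route key 99: none >= 99, wrap to smallest pos 19 -> NB

Answer: NB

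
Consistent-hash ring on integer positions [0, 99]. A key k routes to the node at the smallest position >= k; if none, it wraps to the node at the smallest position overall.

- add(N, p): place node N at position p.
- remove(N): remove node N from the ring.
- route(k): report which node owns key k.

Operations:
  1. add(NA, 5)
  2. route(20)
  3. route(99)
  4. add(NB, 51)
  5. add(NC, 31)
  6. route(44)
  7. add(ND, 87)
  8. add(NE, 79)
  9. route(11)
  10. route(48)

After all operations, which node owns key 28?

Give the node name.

Op 1: add NA@5 -> ring=[5:NA]
Op 2: route key 20: none >= 20, wrap to smallest pos 5 -> NA
Op 3: route key 99: none >= 99, wrap to smallest pos 5 -> NA
Op 4: add NB@51 -> ring=[5:NA,51:NB]
Op 5: add NC@31 -> ring=[5:NA,31:NC,51:NB]
Op 6: route key 44: smallest pos >= 44 is 51 -> NB
Op 7: add ND@87 -> ring=[5:NA,31:NC,51:NB,87:ND]
Op 8: add NE@79 -> ring=[5:NA,31:NC,51:NB,79:NE,87:ND]
Op 9: route key 11: smallest pos >= 11 is 31 -> NC
Op 10: route key 48: smallest pos >= 48 is 51 -> NB
Final route key 28: smallest pos >= 28 is 31 -> NC

Answer: NC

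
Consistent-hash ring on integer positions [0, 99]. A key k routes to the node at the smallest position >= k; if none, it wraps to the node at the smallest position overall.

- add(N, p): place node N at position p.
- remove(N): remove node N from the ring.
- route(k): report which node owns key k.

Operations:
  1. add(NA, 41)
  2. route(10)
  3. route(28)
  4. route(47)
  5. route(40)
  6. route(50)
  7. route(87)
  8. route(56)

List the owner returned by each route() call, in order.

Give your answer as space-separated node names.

Answer: NA NA NA NA NA NA NA

Derivation:
Op 1: add NA@41 -> ring=[41:NA]
Op 2: route key 10: smallest pos >= 10 is 41 -> NA
Op 3: route key 28: smallest pos >= 28 is 41 -> NA
Op 4: route key 47: none >= 47, wrap to smallest pos 41 -> NA
Op 5: route key 40: smallest pos >= 40 is 41 -> NA
Op 6: route key 50: none >= 50, wrap to smallest pos 41 -> NA
Op 7: route key 87: none >= 87, wrap to smallest pos 41 -> NA
Op 8: route key 56: none >= 56, wrap to smallest pos 41 -> NA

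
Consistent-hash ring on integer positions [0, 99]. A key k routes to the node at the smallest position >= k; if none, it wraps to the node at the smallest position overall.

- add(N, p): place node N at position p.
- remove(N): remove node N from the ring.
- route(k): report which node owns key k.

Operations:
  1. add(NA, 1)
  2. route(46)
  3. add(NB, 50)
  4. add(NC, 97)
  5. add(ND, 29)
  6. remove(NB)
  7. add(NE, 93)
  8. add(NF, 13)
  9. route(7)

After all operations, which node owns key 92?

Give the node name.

Answer: NE

Derivation:
Op 1: add NA@1 -> ring=[1:NA]
Op 2: route key 46: none >= 46, wrap to smallest pos 1 -> NA
Op 3: add NB@50 -> ring=[1:NA,50:NB]
Op 4: add NC@97 -> ring=[1:NA,50:NB,97:NC]
Op 5: add ND@29 -> ring=[1:NA,29:ND,50:NB,97:NC]
Op 6: remove NB -> ring=[1:NA,29:ND,97:NC]
Op 7: add NE@93 -> ring=[1:NA,29:ND,93:NE,97:NC]
Op 8: add NF@13 -> ring=[1:NA,13:NF,29:ND,93:NE,97:NC]
Op 9: route key 7: smallest pos >= 7 is 13 -> NF
Final route key 92: smallest pos >= 92 is 93 -> NE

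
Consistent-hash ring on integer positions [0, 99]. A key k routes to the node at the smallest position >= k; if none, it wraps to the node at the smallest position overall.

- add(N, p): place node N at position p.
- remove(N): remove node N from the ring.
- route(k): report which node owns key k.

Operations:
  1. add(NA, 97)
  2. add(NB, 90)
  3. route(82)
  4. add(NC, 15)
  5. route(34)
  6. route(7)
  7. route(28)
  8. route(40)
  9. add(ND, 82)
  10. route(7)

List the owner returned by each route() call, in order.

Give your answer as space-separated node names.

Answer: NB NB NC NB NB NC

Derivation:
Op 1: add NA@97 -> ring=[97:NA]
Op 2: add NB@90 -> ring=[90:NB,97:NA]
Op 3: route key 82: smallest pos >= 82 is 90 -> NB
Op 4: add NC@15 -> ring=[15:NC,90:NB,97:NA]
Op 5: route key 34: smallest pos >= 34 is 90 -> NB
Op 6: route key 7: smallest pos >= 7 is 15 -> NC
Op 7: route key 28: smallest pos >= 28 is 90 -> NB
Op 8: route key 40: smallest pos >= 40 is 90 -> NB
Op 9: add ND@82 -> ring=[15:NC,82:ND,90:NB,97:NA]
Op 10: route key 7: smallest pos >= 7 is 15 -> NC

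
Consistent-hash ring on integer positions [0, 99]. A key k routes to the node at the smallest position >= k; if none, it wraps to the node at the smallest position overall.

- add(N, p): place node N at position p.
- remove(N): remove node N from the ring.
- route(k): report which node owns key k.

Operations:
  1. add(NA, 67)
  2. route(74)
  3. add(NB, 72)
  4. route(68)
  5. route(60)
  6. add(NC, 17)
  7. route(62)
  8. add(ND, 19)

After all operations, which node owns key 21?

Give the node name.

Answer: NA

Derivation:
Op 1: add NA@67 -> ring=[67:NA]
Op 2: route key 74: none >= 74, wrap to smallest pos 67 -> NA
Op 3: add NB@72 -> ring=[67:NA,72:NB]
Op 4: route key 68: smallest pos >= 68 is 72 -> NB
Op 5: route key 60: smallest pos >= 60 is 67 -> NA
Op 6: add NC@17 -> ring=[17:NC,67:NA,72:NB]
Op 7: route key 62: smallest pos >= 62 is 67 -> NA
Op 8: add ND@19 -> ring=[17:NC,19:ND,67:NA,72:NB]
Final route key 21: smallest pos >= 21 is 67 -> NA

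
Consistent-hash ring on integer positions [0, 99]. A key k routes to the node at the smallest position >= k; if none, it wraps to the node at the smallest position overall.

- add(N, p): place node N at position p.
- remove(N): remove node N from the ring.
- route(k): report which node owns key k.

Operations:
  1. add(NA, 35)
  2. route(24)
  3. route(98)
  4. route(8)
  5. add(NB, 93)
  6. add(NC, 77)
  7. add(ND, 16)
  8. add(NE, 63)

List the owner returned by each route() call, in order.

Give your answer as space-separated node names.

Op 1: add NA@35 -> ring=[35:NA]
Op 2: route key 24: smallest pos >= 24 is 35 -> NA
Op 3: route key 98: none >= 98, wrap to smallest pos 35 -> NA
Op 4: route key 8: smallest pos >= 8 is 35 -> NA
Op 5: add NB@93 -> ring=[35:NA,93:NB]
Op 6: add NC@77 -> ring=[35:NA,77:NC,93:NB]
Op 7: add ND@16 -> ring=[16:ND,35:NA,77:NC,93:NB]
Op 8: add NE@63 -> ring=[16:ND,35:NA,63:NE,77:NC,93:NB]

Answer: NA NA NA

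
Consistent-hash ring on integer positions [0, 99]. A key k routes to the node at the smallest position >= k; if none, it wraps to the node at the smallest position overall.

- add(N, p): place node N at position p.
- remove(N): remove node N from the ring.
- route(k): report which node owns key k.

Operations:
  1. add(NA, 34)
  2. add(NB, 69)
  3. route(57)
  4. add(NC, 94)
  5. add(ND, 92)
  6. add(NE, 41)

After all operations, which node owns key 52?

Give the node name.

Answer: NB

Derivation:
Op 1: add NA@34 -> ring=[34:NA]
Op 2: add NB@69 -> ring=[34:NA,69:NB]
Op 3: route key 57: smallest pos >= 57 is 69 -> NB
Op 4: add NC@94 -> ring=[34:NA,69:NB,94:NC]
Op 5: add ND@92 -> ring=[34:NA,69:NB,92:ND,94:NC]
Op 6: add NE@41 -> ring=[34:NA,41:NE,69:NB,92:ND,94:NC]
Final route key 52: smallest pos >= 52 is 69 -> NB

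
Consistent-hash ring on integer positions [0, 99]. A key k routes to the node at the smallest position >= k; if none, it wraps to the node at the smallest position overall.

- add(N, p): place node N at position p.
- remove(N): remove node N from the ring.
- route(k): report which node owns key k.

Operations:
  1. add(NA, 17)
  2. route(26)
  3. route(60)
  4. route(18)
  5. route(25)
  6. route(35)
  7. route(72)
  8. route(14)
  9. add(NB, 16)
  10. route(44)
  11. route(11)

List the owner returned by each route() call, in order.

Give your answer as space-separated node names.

Op 1: add NA@17 -> ring=[17:NA]
Op 2: route key 26: none >= 26, wrap to smallest pos 17 -> NA
Op 3: route key 60: none >= 60, wrap to smallest pos 17 -> NA
Op 4: route key 18: none >= 18, wrap to smallest pos 17 -> NA
Op 5: route key 25: none >= 25, wrap to smallest pos 17 -> NA
Op 6: route key 35: none >= 35, wrap to smallest pos 17 -> NA
Op 7: route key 72: none >= 72, wrap to smallest pos 17 -> NA
Op 8: route key 14: smallest pos >= 14 is 17 -> NA
Op 9: add NB@16 -> ring=[16:NB,17:NA]
Op 10: route key 44: none >= 44, wrap to smallest pos 16 -> NB
Op 11: route key 11: smallest pos >= 11 is 16 -> NB

Answer: NA NA NA NA NA NA NA NB NB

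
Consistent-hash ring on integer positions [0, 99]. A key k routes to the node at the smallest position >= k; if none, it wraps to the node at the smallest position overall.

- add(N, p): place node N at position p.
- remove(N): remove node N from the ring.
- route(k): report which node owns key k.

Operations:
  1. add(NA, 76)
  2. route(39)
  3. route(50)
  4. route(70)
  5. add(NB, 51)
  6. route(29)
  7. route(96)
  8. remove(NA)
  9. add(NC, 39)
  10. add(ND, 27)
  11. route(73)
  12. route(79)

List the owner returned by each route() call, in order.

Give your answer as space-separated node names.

Answer: NA NA NA NB NB ND ND

Derivation:
Op 1: add NA@76 -> ring=[76:NA]
Op 2: route key 39: smallest pos >= 39 is 76 -> NA
Op 3: route key 50: smallest pos >= 50 is 76 -> NA
Op 4: route key 70: smallest pos >= 70 is 76 -> NA
Op 5: add NB@51 -> ring=[51:NB,76:NA]
Op 6: route key 29: smallest pos >= 29 is 51 -> NB
Op 7: route key 96: none >= 96, wrap to smallest pos 51 -> NB
Op 8: remove NA -> ring=[51:NB]
Op 9: add NC@39 -> ring=[39:NC,51:NB]
Op 10: add ND@27 -> ring=[27:ND,39:NC,51:NB]
Op 11: route key 73: none >= 73, wrap to smallest pos 27 -> ND
Op 12: route key 79: none >= 79, wrap to smallest pos 27 -> ND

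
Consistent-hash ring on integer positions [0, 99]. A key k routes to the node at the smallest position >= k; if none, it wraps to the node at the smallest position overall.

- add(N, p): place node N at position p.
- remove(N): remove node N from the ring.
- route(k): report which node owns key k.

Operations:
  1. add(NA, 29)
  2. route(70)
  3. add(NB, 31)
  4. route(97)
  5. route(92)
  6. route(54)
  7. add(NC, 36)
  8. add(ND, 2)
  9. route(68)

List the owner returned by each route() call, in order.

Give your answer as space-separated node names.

Op 1: add NA@29 -> ring=[29:NA]
Op 2: route key 70: none >= 70, wrap to smallest pos 29 -> NA
Op 3: add NB@31 -> ring=[29:NA,31:NB]
Op 4: route key 97: none >= 97, wrap to smallest pos 29 -> NA
Op 5: route key 92: none >= 92, wrap to smallest pos 29 -> NA
Op 6: route key 54: none >= 54, wrap to smallest pos 29 -> NA
Op 7: add NC@36 -> ring=[29:NA,31:NB,36:NC]
Op 8: add ND@2 -> ring=[2:ND,29:NA,31:NB,36:NC]
Op 9: route key 68: none >= 68, wrap to smallest pos 2 -> ND

Answer: NA NA NA NA ND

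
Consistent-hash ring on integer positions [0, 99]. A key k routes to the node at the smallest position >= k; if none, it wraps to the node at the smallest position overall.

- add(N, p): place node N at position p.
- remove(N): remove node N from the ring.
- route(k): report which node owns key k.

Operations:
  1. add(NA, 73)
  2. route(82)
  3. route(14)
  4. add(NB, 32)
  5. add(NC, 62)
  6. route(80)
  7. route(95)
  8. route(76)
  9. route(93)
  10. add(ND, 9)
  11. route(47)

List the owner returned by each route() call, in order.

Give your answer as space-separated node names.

Answer: NA NA NB NB NB NB NC

Derivation:
Op 1: add NA@73 -> ring=[73:NA]
Op 2: route key 82: none >= 82, wrap to smallest pos 73 -> NA
Op 3: route key 14: smallest pos >= 14 is 73 -> NA
Op 4: add NB@32 -> ring=[32:NB,73:NA]
Op 5: add NC@62 -> ring=[32:NB,62:NC,73:NA]
Op 6: route key 80: none >= 80, wrap to smallest pos 32 -> NB
Op 7: route key 95: none >= 95, wrap to smallest pos 32 -> NB
Op 8: route key 76: none >= 76, wrap to smallest pos 32 -> NB
Op 9: route key 93: none >= 93, wrap to smallest pos 32 -> NB
Op 10: add ND@9 -> ring=[9:ND,32:NB,62:NC,73:NA]
Op 11: route key 47: smallest pos >= 47 is 62 -> NC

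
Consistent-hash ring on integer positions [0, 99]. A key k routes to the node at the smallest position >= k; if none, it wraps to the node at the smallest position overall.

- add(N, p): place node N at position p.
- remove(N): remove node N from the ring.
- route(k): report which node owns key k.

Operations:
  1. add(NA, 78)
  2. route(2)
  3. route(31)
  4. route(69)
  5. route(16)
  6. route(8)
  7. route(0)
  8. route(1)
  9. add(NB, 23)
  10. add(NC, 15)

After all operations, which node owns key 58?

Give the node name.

Op 1: add NA@78 -> ring=[78:NA]
Op 2: route key 2: smallest pos >= 2 is 78 -> NA
Op 3: route key 31: smallest pos >= 31 is 78 -> NA
Op 4: route key 69: smallest pos >= 69 is 78 -> NA
Op 5: route key 16: smallest pos >= 16 is 78 -> NA
Op 6: route key 8: smallest pos >= 8 is 78 -> NA
Op 7: route key 0: smallest pos >= 0 is 78 -> NA
Op 8: route key 1: smallest pos >= 1 is 78 -> NA
Op 9: add NB@23 -> ring=[23:NB,78:NA]
Op 10: add NC@15 -> ring=[15:NC,23:NB,78:NA]
Final route key 58: smallest pos >= 58 is 78 -> NA

Answer: NA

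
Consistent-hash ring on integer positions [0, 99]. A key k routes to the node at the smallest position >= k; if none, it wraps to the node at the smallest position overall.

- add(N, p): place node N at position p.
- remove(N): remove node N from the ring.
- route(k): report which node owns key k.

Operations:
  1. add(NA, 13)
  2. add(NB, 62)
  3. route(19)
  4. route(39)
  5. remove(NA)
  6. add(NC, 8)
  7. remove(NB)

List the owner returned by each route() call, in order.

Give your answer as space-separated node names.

Op 1: add NA@13 -> ring=[13:NA]
Op 2: add NB@62 -> ring=[13:NA,62:NB]
Op 3: route key 19: smallest pos >= 19 is 62 -> NB
Op 4: route key 39: smallest pos >= 39 is 62 -> NB
Op 5: remove NA -> ring=[62:NB]
Op 6: add NC@8 -> ring=[8:NC,62:NB]
Op 7: remove NB -> ring=[8:NC]

Answer: NB NB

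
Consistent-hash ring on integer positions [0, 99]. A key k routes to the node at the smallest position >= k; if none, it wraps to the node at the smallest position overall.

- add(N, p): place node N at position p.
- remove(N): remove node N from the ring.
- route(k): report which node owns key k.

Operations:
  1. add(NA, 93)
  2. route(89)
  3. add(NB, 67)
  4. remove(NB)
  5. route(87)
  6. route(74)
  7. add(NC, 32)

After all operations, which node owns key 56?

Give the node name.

Answer: NA

Derivation:
Op 1: add NA@93 -> ring=[93:NA]
Op 2: route key 89: smallest pos >= 89 is 93 -> NA
Op 3: add NB@67 -> ring=[67:NB,93:NA]
Op 4: remove NB -> ring=[93:NA]
Op 5: route key 87: smallest pos >= 87 is 93 -> NA
Op 6: route key 74: smallest pos >= 74 is 93 -> NA
Op 7: add NC@32 -> ring=[32:NC,93:NA]
Final route key 56: smallest pos >= 56 is 93 -> NA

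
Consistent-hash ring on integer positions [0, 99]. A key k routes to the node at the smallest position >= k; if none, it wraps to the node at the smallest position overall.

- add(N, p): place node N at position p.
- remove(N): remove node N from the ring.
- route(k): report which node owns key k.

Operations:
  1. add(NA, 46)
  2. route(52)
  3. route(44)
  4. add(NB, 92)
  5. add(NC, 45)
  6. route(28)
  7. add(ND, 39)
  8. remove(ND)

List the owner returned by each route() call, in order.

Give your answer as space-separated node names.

Op 1: add NA@46 -> ring=[46:NA]
Op 2: route key 52: none >= 52, wrap to smallest pos 46 -> NA
Op 3: route key 44: smallest pos >= 44 is 46 -> NA
Op 4: add NB@92 -> ring=[46:NA,92:NB]
Op 5: add NC@45 -> ring=[45:NC,46:NA,92:NB]
Op 6: route key 28: smallest pos >= 28 is 45 -> NC
Op 7: add ND@39 -> ring=[39:ND,45:NC,46:NA,92:NB]
Op 8: remove ND -> ring=[45:NC,46:NA,92:NB]

Answer: NA NA NC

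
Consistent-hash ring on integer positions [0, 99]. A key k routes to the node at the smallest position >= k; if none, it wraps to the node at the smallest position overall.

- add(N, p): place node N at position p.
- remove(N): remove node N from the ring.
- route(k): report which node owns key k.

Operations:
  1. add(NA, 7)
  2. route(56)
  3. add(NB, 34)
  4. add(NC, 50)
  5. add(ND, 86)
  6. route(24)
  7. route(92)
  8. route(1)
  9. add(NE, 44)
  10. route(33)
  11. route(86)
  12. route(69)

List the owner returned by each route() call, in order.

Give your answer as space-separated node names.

Op 1: add NA@7 -> ring=[7:NA]
Op 2: route key 56: none >= 56, wrap to smallest pos 7 -> NA
Op 3: add NB@34 -> ring=[7:NA,34:NB]
Op 4: add NC@50 -> ring=[7:NA,34:NB,50:NC]
Op 5: add ND@86 -> ring=[7:NA,34:NB,50:NC,86:ND]
Op 6: route key 24: smallest pos >= 24 is 34 -> NB
Op 7: route key 92: none >= 92, wrap to smallest pos 7 -> NA
Op 8: route key 1: smallest pos >= 1 is 7 -> NA
Op 9: add NE@44 -> ring=[7:NA,34:NB,44:NE,50:NC,86:ND]
Op 10: route key 33: smallest pos >= 33 is 34 -> NB
Op 11: route key 86: smallest pos >= 86 is 86 -> ND
Op 12: route key 69: smallest pos >= 69 is 86 -> ND

Answer: NA NB NA NA NB ND ND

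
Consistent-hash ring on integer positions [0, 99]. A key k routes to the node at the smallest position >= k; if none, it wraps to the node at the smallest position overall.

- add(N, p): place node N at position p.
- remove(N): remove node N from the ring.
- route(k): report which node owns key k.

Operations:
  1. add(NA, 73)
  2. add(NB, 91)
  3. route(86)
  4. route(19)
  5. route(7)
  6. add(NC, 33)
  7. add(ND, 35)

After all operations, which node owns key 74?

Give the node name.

Answer: NB

Derivation:
Op 1: add NA@73 -> ring=[73:NA]
Op 2: add NB@91 -> ring=[73:NA,91:NB]
Op 3: route key 86: smallest pos >= 86 is 91 -> NB
Op 4: route key 19: smallest pos >= 19 is 73 -> NA
Op 5: route key 7: smallest pos >= 7 is 73 -> NA
Op 6: add NC@33 -> ring=[33:NC,73:NA,91:NB]
Op 7: add ND@35 -> ring=[33:NC,35:ND,73:NA,91:NB]
Final route key 74: smallest pos >= 74 is 91 -> NB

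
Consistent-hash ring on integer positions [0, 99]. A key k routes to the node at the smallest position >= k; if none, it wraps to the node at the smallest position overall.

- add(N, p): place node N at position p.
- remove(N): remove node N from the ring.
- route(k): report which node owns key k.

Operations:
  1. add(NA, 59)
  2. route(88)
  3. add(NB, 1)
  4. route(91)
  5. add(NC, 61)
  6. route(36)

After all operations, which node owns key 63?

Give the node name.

Op 1: add NA@59 -> ring=[59:NA]
Op 2: route key 88: none >= 88, wrap to smallest pos 59 -> NA
Op 3: add NB@1 -> ring=[1:NB,59:NA]
Op 4: route key 91: none >= 91, wrap to smallest pos 1 -> NB
Op 5: add NC@61 -> ring=[1:NB,59:NA,61:NC]
Op 6: route key 36: smallest pos >= 36 is 59 -> NA
Final route key 63: none >= 63, wrap to smallest pos 1 -> NB

Answer: NB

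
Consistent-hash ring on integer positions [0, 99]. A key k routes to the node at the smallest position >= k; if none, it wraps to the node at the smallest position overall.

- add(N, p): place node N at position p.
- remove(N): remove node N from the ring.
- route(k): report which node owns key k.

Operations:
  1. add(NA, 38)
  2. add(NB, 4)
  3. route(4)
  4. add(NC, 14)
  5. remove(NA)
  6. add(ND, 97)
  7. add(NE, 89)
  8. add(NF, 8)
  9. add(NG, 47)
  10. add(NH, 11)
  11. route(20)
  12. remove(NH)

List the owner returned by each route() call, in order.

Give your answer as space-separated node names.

Answer: NB NG

Derivation:
Op 1: add NA@38 -> ring=[38:NA]
Op 2: add NB@4 -> ring=[4:NB,38:NA]
Op 3: route key 4: smallest pos >= 4 is 4 -> NB
Op 4: add NC@14 -> ring=[4:NB,14:NC,38:NA]
Op 5: remove NA -> ring=[4:NB,14:NC]
Op 6: add ND@97 -> ring=[4:NB,14:NC,97:ND]
Op 7: add NE@89 -> ring=[4:NB,14:NC,89:NE,97:ND]
Op 8: add NF@8 -> ring=[4:NB,8:NF,14:NC,89:NE,97:ND]
Op 9: add NG@47 -> ring=[4:NB,8:NF,14:NC,47:NG,89:NE,97:ND]
Op 10: add NH@11 -> ring=[4:NB,8:NF,11:NH,14:NC,47:NG,89:NE,97:ND]
Op 11: route key 20: smallest pos >= 20 is 47 -> NG
Op 12: remove NH -> ring=[4:NB,8:NF,14:NC,47:NG,89:NE,97:ND]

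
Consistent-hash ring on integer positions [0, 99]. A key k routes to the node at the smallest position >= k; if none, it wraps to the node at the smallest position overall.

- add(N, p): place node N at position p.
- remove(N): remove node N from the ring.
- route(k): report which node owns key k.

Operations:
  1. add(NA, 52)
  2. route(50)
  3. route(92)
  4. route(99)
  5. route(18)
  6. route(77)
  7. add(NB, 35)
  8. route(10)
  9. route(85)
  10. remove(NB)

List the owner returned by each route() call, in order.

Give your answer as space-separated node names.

Answer: NA NA NA NA NA NB NB

Derivation:
Op 1: add NA@52 -> ring=[52:NA]
Op 2: route key 50: smallest pos >= 50 is 52 -> NA
Op 3: route key 92: none >= 92, wrap to smallest pos 52 -> NA
Op 4: route key 99: none >= 99, wrap to smallest pos 52 -> NA
Op 5: route key 18: smallest pos >= 18 is 52 -> NA
Op 6: route key 77: none >= 77, wrap to smallest pos 52 -> NA
Op 7: add NB@35 -> ring=[35:NB,52:NA]
Op 8: route key 10: smallest pos >= 10 is 35 -> NB
Op 9: route key 85: none >= 85, wrap to smallest pos 35 -> NB
Op 10: remove NB -> ring=[52:NA]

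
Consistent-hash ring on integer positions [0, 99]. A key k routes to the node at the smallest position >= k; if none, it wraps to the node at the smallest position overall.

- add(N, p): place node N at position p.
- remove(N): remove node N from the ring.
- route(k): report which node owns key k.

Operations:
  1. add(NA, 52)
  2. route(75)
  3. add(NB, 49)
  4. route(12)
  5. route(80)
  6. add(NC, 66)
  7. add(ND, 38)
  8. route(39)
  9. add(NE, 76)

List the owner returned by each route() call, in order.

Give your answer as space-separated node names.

Answer: NA NB NB NB

Derivation:
Op 1: add NA@52 -> ring=[52:NA]
Op 2: route key 75: none >= 75, wrap to smallest pos 52 -> NA
Op 3: add NB@49 -> ring=[49:NB,52:NA]
Op 4: route key 12: smallest pos >= 12 is 49 -> NB
Op 5: route key 80: none >= 80, wrap to smallest pos 49 -> NB
Op 6: add NC@66 -> ring=[49:NB,52:NA,66:NC]
Op 7: add ND@38 -> ring=[38:ND,49:NB,52:NA,66:NC]
Op 8: route key 39: smallest pos >= 39 is 49 -> NB
Op 9: add NE@76 -> ring=[38:ND,49:NB,52:NA,66:NC,76:NE]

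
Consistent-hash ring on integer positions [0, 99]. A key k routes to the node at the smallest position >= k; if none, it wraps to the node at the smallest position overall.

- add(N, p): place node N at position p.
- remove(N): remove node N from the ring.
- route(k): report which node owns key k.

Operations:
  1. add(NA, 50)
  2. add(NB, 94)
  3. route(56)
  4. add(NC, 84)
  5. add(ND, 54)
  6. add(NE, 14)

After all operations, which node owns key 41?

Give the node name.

Op 1: add NA@50 -> ring=[50:NA]
Op 2: add NB@94 -> ring=[50:NA,94:NB]
Op 3: route key 56: smallest pos >= 56 is 94 -> NB
Op 4: add NC@84 -> ring=[50:NA,84:NC,94:NB]
Op 5: add ND@54 -> ring=[50:NA,54:ND,84:NC,94:NB]
Op 6: add NE@14 -> ring=[14:NE,50:NA,54:ND,84:NC,94:NB]
Final route key 41: smallest pos >= 41 is 50 -> NA

Answer: NA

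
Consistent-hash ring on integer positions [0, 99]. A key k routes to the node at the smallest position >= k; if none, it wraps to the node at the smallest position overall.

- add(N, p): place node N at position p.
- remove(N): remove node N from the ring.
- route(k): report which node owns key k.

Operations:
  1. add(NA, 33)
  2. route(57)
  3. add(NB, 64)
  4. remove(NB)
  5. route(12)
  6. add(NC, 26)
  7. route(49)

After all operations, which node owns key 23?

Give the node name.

Op 1: add NA@33 -> ring=[33:NA]
Op 2: route key 57: none >= 57, wrap to smallest pos 33 -> NA
Op 3: add NB@64 -> ring=[33:NA,64:NB]
Op 4: remove NB -> ring=[33:NA]
Op 5: route key 12: smallest pos >= 12 is 33 -> NA
Op 6: add NC@26 -> ring=[26:NC,33:NA]
Op 7: route key 49: none >= 49, wrap to smallest pos 26 -> NC
Final route key 23: smallest pos >= 23 is 26 -> NC

Answer: NC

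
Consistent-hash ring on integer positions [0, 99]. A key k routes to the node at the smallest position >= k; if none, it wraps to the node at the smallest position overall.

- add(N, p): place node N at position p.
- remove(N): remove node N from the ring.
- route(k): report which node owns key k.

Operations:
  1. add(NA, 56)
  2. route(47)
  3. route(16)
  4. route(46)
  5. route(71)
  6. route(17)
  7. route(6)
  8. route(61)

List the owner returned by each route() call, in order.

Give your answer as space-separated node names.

Op 1: add NA@56 -> ring=[56:NA]
Op 2: route key 47: smallest pos >= 47 is 56 -> NA
Op 3: route key 16: smallest pos >= 16 is 56 -> NA
Op 4: route key 46: smallest pos >= 46 is 56 -> NA
Op 5: route key 71: none >= 71, wrap to smallest pos 56 -> NA
Op 6: route key 17: smallest pos >= 17 is 56 -> NA
Op 7: route key 6: smallest pos >= 6 is 56 -> NA
Op 8: route key 61: none >= 61, wrap to smallest pos 56 -> NA

Answer: NA NA NA NA NA NA NA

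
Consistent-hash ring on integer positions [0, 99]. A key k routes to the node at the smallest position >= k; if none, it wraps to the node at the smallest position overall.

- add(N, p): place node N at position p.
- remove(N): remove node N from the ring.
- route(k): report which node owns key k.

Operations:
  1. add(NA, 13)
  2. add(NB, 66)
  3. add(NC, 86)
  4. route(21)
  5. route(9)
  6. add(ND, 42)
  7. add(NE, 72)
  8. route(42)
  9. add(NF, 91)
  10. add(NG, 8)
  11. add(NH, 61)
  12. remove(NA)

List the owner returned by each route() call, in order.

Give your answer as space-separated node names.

Op 1: add NA@13 -> ring=[13:NA]
Op 2: add NB@66 -> ring=[13:NA,66:NB]
Op 3: add NC@86 -> ring=[13:NA,66:NB,86:NC]
Op 4: route key 21: smallest pos >= 21 is 66 -> NB
Op 5: route key 9: smallest pos >= 9 is 13 -> NA
Op 6: add ND@42 -> ring=[13:NA,42:ND,66:NB,86:NC]
Op 7: add NE@72 -> ring=[13:NA,42:ND,66:NB,72:NE,86:NC]
Op 8: route key 42: smallest pos >= 42 is 42 -> ND
Op 9: add NF@91 -> ring=[13:NA,42:ND,66:NB,72:NE,86:NC,91:NF]
Op 10: add NG@8 -> ring=[8:NG,13:NA,42:ND,66:NB,72:NE,86:NC,91:NF]
Op 11: add NH@61 -> ring=[8:NG,13:NA,42:ND,61:NH,66:NB,72:NE,86:NC,91:NF]
Op 12: remove NA -> ring=[8:NG,42:ND,61:NH,66:NB,72:NE,86:NC,91:NF]

Answer: NB NA ND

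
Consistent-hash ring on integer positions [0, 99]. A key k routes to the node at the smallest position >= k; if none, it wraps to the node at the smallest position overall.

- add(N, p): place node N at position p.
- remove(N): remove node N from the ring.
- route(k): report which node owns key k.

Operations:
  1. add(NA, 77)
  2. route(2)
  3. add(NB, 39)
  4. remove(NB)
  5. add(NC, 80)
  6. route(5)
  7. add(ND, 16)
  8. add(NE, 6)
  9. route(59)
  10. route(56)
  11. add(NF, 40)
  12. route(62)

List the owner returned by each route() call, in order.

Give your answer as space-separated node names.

Answer: NA NA NA NA NA

Derivation:
Op 1: add NA@77 -> ring=[77:NA]
Op 2: route key 2: smallest pos >= 2 is 77 -> NA
Op 3: add NB@39 -> ring=[39:NB,77:NA]
Op 4: remove NB -> ring=[77:NA]
Op 5: add NC@80 -> ring=[77:NA,80:NC]
Op 6: route key 5: smallest pos >= 5 is 77 -> NA
Op 7: add ND@16 -> ring=[16:ND,77:NA,80:NC]
Op 8: add NE@6 -> ring=[6:NE,16:ND,77:NA,80:NC]
Op 9: route key 59: smallest pos >= 59 is 77 -> NA
Op 10: route key 56: smallest pos >= 56 is 77 -> NA
Op 11: add NF@40 -> ring=[6:NE,16:ND,40:NF,77:NA,80:NC]
Op 12: route key 62: smallest pos >= 62 is 77 -> NA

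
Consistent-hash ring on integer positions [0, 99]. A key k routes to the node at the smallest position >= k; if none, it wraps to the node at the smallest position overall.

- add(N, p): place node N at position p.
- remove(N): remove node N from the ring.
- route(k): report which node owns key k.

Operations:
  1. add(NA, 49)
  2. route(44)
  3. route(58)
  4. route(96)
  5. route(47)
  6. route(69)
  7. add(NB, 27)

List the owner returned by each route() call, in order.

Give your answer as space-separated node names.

Answer: NA NA NA NA NA

Derivation:
Op 1: add NA@49 -> ring=[49:NA]
Op 2: route key 44: smallest pos >= 44 is 49 -> NA
Op 3: route key 58: none >= 58, wrap to smallest pos 49 -> NA
Op 4: route key 96: none >= 96, wrap to smallest pos 49 -> NA
Op 5: route key 47: smallest pos >= 47 is 49 -> NA
Op 6: route key 69: none >= 69, wrap to smallest pos 49 -> NA
Op 7: add NB@27 -> ring=[27:NB,49:NA]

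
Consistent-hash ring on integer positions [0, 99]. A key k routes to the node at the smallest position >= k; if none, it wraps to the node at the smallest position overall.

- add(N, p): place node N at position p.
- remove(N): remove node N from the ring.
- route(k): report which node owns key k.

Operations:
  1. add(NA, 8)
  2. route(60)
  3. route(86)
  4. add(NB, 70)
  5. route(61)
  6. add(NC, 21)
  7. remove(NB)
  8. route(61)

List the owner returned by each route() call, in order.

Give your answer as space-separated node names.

Op 1: add NA@8 -> ring=[8:NA]
Op 2: route key 60: none >= 60, wrap to smallest pos 8 -> NA
Op 3: route key 86: none >= 86, wrap to smallest pos 8 -> NA
Op 4: add NB@70 -> ring=[8:NA,70:NB]
Op 5: route key 61: smallest pos >= 61 is 70 -> NB
Op 6: add NC@21 -> ring=[8:NA,21:NC,70:NB]
Op 7: remove NB -> ring=[8:NA,21:NC]
Op 8: route key 61: none >= 61, wrap to smallest pos 8 -> NA

Answer: NA NA NB NA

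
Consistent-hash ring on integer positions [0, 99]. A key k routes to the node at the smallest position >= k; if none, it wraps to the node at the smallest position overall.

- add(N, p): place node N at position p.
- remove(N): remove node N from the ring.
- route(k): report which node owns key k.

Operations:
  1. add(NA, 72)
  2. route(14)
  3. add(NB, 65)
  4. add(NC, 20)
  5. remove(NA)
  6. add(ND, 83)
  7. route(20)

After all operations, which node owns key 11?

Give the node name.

Op 1: add NA@72 -> ring=[72:NA]
Op 2: route key 14: smallest pos >= 14 is 72 -> NA
Op 3: add NB@65 -> ring=[65:NB,72:NA]
Op 4: add NC@20 -> ring=[20:NC,65:NB,72:NA]
Op 5: remove NA -> ring=[20:NC,65:NB]
Op 6: add ND@83 -> ring=[20:NC,65:NB,83:ND]
Op 7: route key 20: smallest pos >= 20 is 20 -> NC
Final route key 11: smallest pos >= 11 is 20 -> NC

Answer: NC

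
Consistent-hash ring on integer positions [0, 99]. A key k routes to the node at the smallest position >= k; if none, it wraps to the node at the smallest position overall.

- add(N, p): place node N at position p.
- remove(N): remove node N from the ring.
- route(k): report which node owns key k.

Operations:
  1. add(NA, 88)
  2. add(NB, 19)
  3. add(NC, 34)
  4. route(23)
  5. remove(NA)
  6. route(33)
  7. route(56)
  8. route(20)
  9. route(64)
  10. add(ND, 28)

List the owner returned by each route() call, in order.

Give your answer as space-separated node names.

Op 1: add NA@88 -> ring=[88:NA]
Op 2: add NB@19 -> ring=[19:NB,88:NA]
Op 3: add NC@34 -> ring=[19:NB,34:NC,88:NA]
Op 4: route key 23: smallest pos >= 23 is 34 -> NC
Op 5: remove NA -> ring=[19:NB,34:NC]
Op 6: route key 33: smallest pos >= 33 is 34 -> NC
Op 7: route key 56: none >= 56, wrap to smallest pos 19 -> NB
Op 8: route key 20: smallest pos >= 20 is 34 -> NC
Op 9: route key 64: none >= 64, wrap to smallest pos 19 -> NB
Op 10: add ND@28 -> ring=[19:NB,28:ND,34:NC]

Answer: NC NC NB NC NB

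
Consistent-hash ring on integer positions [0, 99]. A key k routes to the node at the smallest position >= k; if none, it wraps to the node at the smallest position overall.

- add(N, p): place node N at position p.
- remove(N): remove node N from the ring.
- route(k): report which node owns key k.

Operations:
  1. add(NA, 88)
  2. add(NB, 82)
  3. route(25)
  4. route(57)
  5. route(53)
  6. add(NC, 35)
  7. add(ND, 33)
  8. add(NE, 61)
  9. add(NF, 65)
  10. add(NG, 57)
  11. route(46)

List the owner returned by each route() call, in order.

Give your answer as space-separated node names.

Answer: NB NB NB NG

Derivation:
Op 1: add NA@88 -> ring=[88:NA]
Op 2: add NB@82 -> ring=[82:NB,88:NA]
Op 3: route key 25: smallest pos >= 25 is 82 -> NB
Op 4: route key 57: smallest pos >= 57 is 82 -> NB
Op 5: route key 53: smallest pos >= 53 is 82 -> NB
Op 6: add NC@35 -> ring=[35:NC,82:NB,88:NA]
Op 7: add ND@33 -> ring=[33:ND,35:NC,82:NB,88:NA]
Op 8: add NE@61 -> ring=[33:ND,35:NC,61:NE,82:NB,88:NA]
Op 9: add NF@65 -> ring=[33:ND,35:NC,61:NE,65:NF,82:NB,88:NA]
Op 10: add NG@57 -> ring=[33:ND,35:NC,57:NG,61:NE,65:NF,82:NB,88:NA]
Op 11: route key 46: smallest pos >= 46 is 57 -> NG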